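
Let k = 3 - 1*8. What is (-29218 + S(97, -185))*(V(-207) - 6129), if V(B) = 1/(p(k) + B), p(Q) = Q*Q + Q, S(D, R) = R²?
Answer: -5738642868/187 ≈ -3.0688e+7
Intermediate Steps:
k = -5 (k = 3 - 8 = -5)
p(Q) = Q + Q² (p(Q) = Q² + Q = Q + Q²)
V(B) = 1/(20 + B) (V(B) = 1/(-5*(1 - 5) + B) = 1/(-5*(-4) + B) = 1/(20 + B))
(-29218 + S(97, -185))*(V(-207) - 6129) = (-29218 + (-185)²)*(1/(20 - 207) - 6129) = (-29218 + 34225)*(1/(-187) - 6129) = 5007*(-1/187 - 6129) = 5007*(-1146124/187) = -5738642868/187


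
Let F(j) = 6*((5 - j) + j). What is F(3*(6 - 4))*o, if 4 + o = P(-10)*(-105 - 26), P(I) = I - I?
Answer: -120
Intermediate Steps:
P(I) = 0
o = -4 (o = -4 + 0*(-105 - 26) = -4 + 0*(-131) = -4 + 0 = -4)
F(j) = 30 (F(j) = 6*5 = 30)
F(3*(6 - 4))*o = 30*(-4) = -120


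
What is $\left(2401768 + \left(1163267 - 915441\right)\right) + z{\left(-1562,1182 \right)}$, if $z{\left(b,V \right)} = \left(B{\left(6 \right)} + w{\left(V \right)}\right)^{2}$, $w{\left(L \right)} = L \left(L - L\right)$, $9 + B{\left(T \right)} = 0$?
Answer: $2649675$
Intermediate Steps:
$B{\left(T \right)} = -9$ ($B{\left(T \right)} = -9 + 0 = -9$)
$w{\left(L \right)} = 0$ ($w{\left(L \right)} = L 0 = 0$)
$z{\left(b,V \right)} = 81$ ($z{\left(b,V \right)} = \left(-9 + 0\right)^{2} = \left(-9\right)^{2} = 81$)
$\left(2401768 + \left(1163267 - 915441\right)\right) + z{\left(-1562,1182 \right)} = \left(2401768 + \left(1163267 - 915441\right)\right) + 81 = \left(2401768 + 247826\right) + 81 = 2649594 + 81 = 2649675$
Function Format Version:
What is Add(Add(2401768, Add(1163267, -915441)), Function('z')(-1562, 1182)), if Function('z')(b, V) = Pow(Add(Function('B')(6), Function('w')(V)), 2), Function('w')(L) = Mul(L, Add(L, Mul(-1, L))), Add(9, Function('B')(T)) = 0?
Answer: 2649675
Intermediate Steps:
Function('B')(T) = -9 (Function('B')(T) = Add(-9, 0) = -9)
Function('w')(L) = 0 (Function('w')(L) = Mul(L, 0) = 0)
Function('z')(b, V) = 81 (Function('z')(b, V) = Pow(Add(-9, 0), 2) = Pow(-9, 2) = 81)
Add(Add(2401768, Add(1163267, -915441)), Function('z')(-1562, 1182)) = Add(Add(2401768, Add(1163267, -915441)), 81) = Add(Add(2401768, 247826), 81) = Add(2649594, 81) = 2649675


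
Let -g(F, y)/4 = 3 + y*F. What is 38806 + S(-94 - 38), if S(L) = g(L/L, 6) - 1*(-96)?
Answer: 38866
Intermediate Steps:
g(F, y) = -12 - 4*F*y (g(F, y) = -4*(3 + y*F) = -4*(3 + F*y) = -12 - 4*F*y)
S(L) = 60 (S(L) = (-12 - 4*L/L*6) - 1*(-96) = (-12 - 4*1*6) + 96 = (-12 - 24) + 96 = -36 + 96 = 60)
38806 + S(-94 - 38) = 38806 + 60 = 38866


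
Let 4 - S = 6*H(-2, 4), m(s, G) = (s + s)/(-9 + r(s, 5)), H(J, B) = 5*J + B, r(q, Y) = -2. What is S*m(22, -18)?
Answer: -160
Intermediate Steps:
H(J, B) = B + 5*J
m(s, G) = -2*s/11 (m(s, G) = (s + s)/(-9 - 2) = (2*s)/(-11) = (2*s)*(-1/11) = -2*s/11)
S = 40 (S = 4 - 6*(4 + 5*(-2)) = 4 - 6*(4 - 10) = 4 - 6*(-6) = 4 - 1*(-36) = 4 + 36 = 40)
S*m(22, -18) = 40*(-2/11*22) = 40*(-4) = -160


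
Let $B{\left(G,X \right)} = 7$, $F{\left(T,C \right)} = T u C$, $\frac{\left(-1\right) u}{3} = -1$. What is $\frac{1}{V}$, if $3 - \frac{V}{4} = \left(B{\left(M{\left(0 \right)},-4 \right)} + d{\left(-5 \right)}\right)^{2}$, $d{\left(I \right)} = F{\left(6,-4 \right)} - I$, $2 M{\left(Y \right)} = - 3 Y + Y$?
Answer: $- \frac{1}{14388} \approx -6.9502 \cdot 10^{-5}$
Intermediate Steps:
$u = 3$ ($u = \left(-3\right) \left(-1\right) = 3$)
$M{\left(Y \right)} = - Y$ ($M{\left(Y \right)} = \frac{- 3 Y + Y}{2} = \frac{\left(-2\right) Y}{2} = - Y$)
$F{\left(T,C \right)} = 3 C T$ ($F{\left(T,C \right)} = T 3 C = 3 T C = 3 C T$)
$d{\left(I \right)} = -72 - I$ ($d{\left(I \right)} = 3 \left(-4\right) 6 - I = -72 - I$)
$V = -14388$ ($V = 12 - 4 \left(7 - 67\right)^{2} = 12 - 4 \left(-60\right)^{2} = 12 - 14400 = -14388$)
$\frac{1}{V} = \frac{1}{-14388} = - \frac{1}{14388}$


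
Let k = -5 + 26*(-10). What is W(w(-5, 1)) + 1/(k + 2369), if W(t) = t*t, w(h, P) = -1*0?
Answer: 1/2104 ≈ 0.00047529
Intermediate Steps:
w(h, P) = 0
W(t) = t**2
k = -265 (k = -5 - 260 = -265)
W(w(-5, 1)) + 1/(k + 2369) = 0**2 + 1/(-265 + 2369) = 0 + 1/2104 = 1/2104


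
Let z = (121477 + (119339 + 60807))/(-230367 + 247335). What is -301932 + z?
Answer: -243946693/808 ≈ -3.0191e+5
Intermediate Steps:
z = 14363/808 (z = (121477 + 180146)/16968 = 301623*(1/16968) = 14363/808 ≈ 17.776)
-301932 + z = -301932 + 14363/808 = -243946693/808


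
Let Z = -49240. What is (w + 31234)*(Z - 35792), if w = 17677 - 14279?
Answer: -2944828224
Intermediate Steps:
w = 3398
(w + 31234)*(Z - 35792) = (3398 + 31234)*(-49240 - 35792) = 34632*(-85032) = -2944828224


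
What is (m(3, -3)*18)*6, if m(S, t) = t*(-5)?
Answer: 1620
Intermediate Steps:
m(S, t) = -5*t
(m(3, -3)*18)*6 = (-5*(-3)*18)*6 = (15*18)*6 = 270*6 = 1620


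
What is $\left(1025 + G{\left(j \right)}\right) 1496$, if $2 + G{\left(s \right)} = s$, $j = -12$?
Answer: $1512456$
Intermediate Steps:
$G{\left(s \right)} = -2 + s$
$\left(1025 + G{\left(j \right)}\right) 1496 = \left(1025 - 14\right) 1496 = 1011 \cdot 1496 = 1512456$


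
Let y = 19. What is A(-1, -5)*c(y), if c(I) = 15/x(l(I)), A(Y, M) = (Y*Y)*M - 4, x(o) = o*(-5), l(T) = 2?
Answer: 27/2 ≈ 13.500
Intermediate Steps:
x(o) = -5*o
A(Y, M) = -4 + M*Y² (A(Y, M) = Y²*M - 4 = M*Y² - 4 = -4 + M*Y²)
c(I) = -3/2 (c(I) = 15/((-5*2)) = 15/(-10) = 15*(-⅒) = -3/2)
A(-1, -5)*c(y) = (-4 - 5*(-1)²)*(-3/2) = (-4 - 5*1)*(-3/2) = (-4 - 5)*(-3/2) = -9*(-3/2) = 27/2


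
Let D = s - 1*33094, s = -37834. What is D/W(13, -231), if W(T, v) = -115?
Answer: 70928/115 ≈ 616.77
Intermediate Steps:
D = -70928 (D = -37834 - 1*33094 = -37834 - 33094 = -70928)
D/W(13, -231) = -70928/(-115) = -70928*(-1/115) = 70928/115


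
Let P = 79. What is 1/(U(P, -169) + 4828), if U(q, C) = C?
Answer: 1/4659 ≈ 0.00021464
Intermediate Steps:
1/(U(P, -169) + 4828) = 1/(-169 + 4828) = 1/4659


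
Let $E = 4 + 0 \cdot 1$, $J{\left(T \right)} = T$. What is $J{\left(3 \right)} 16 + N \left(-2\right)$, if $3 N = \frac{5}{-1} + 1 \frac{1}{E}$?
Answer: $\frac{307}{6} \approx 51.167$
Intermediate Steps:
$E = 4$ ($E = 4 + 0 = 4$)
$N = - \frac{19}{12}$ ($N = \frac{\frac{5}{-1} + 1 \cdot \frac{1}{4}}{3} = \frac{5 \left(-1\right) + 1 \cdot \frac{1}{4}}{3} = \frac{-5 + \frac{1}{4}}{3} = \frac{1}{3} \left(- \frac{19}{4}\right) = - \frac{19}{12} \approx -1.5833$)
$J{\left(3 \right)} 16 + N \left(-2\right) = 3 \cdot 16 - - \frac{19}{6} = 48 + \frac{19}{6} = \frac{307}{6}$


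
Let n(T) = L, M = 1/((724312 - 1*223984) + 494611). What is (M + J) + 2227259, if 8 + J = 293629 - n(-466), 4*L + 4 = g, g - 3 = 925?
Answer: 2507891995412/994939 ≈ 2.5206e+6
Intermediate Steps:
g = 928 (g = 3 + 925 = 928)
L = 231 (L = -1 + (1/4)*928 = -1 + 232 = 231)
M = 1/994939 (M = 1/((724312 - 223984) + 494611) = 1/(500328 + 494611) = 1/994939 ≈ 1.0051e-6)
n(T) = 231
J = 293390 (J = -8 + (293629 - 1*231) = -8 + (293629 - 231) = -8 + 293398 = 293390)
(M + J) + 2227259 = (1/994939 + 293390) + 2227259 = 291905153211/994939 + 2227259 = 2507891995412/994939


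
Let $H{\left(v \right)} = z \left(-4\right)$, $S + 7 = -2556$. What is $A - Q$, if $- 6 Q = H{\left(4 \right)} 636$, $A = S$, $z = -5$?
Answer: $-443$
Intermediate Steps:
$S = -2563$ ($S = -7 - 2556 = -2563$)
$H{\left(v \right)} = 20$ ($H{\left(v \right)} = \left(-5\right) \left(-4\right) = 20$)
$A = -2563$
$Q = -2120$ ($Q = - \frac{20 \cdot 636}{6} = \left(- \frac{1}{6}\right) 12720 = -2120$)
$A - Q = -2563 - -2120 = -2563 + 2120 = -443$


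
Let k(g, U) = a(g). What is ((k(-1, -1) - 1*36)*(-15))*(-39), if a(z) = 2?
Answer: -19890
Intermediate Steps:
k(g, U) = 2
((k(-1, -1) - 1*36)*(-15))*(-39) = ((2 - 1*36)*(-15))*(-39) = ((2 - 36)*(-15))*(-39) = -34*(-15)*(-39) = 510*(-39) = -19890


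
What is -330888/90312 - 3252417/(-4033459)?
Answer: -818310454/286375589 ≈ -2.8575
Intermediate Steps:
-330888/90312 - 3252417/(-4033459) = -330888*1/90312 - 3252417*(-1/4033459) = -13787/3763 + 3252417/4033459 = -818310454/286375589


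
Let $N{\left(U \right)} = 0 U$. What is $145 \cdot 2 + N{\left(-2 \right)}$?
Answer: $290$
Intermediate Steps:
$N{\left(U \right)} = 0$
$145 \cdot 2 + N{\left(-2 \right)} = 145 \cdot 2 + 0 = 290 + 0 = 290$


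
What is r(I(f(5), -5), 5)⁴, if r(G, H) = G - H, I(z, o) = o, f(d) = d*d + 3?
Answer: 10000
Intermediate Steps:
f(d) = 3 + d² (f(d) = d² + 3 = 3 + d²)
r(I(f(5), -5), 5)⁴ = (-5 - 1*5)⁴ = (-5 - 5)⁴ = (-10)⁴ = 10000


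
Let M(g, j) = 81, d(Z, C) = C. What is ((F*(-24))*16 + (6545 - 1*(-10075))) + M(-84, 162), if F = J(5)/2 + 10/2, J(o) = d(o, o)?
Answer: 13821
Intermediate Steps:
J(o) = o
F = 15/2 (F = 5/2 + 10/2 = 5*(½) + 10*(½) = 5/2 + 5 = 15/2 ≈ 7.5000)
((F*(-24))*16 + (6545 - 1*(-10075))) + M(-84, 162) = (((15/2)*(-24))*16 + (6545 - 1*(-10075))) + 81 = (-180*16 + (6545 + 10075)) + 81 = (-2880 + 16620) + 81 = 13740 + 81 = 13821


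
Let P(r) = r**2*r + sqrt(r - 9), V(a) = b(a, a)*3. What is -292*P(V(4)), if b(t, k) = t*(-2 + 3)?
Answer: -504576 - 292*sqrt(3) ≈ -5.0508e+5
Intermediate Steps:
b(t, k) = t (b(t, k) = t*1 = t)
V(a) = 3*a (V(a) = a*3 = 3*a)
P(r) = r**3 + sqrt(-9 + r)
-292*P(V(4)) = -292*((3*4)**3 + sqrt(-9 + 3*4)) = -292*(12**3 + sqrt(-9 + 12)) = -292*(1728 + sqrt(3)) = -504576 - 292*sqrt(3)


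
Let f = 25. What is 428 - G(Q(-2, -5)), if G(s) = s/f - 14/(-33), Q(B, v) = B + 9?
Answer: 352519/825 ≈ 427.30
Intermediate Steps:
Q(B, v) = 9 + B
G(s) = 14/33 + s/25 (G(s) = s/25 - 14/(-33) = s*(1/25) - 14*(-1/33) = s/25 + 14/33 = 14/33 + s/25)
428 - G(Q(-2, -5)) = 428 - (14/33 + (9 - 2)/25) = 428 - (14/33 + (1/25)*7) = 428 - (14/33 + 7/25) = 428 - 1*581/825 = 428 - 581/825 = 352519/825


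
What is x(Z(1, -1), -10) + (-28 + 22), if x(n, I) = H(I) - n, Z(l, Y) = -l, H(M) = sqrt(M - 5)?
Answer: -5 + I*sqrt(15) ≈ -5.0 + 3.873*I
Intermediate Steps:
H(M) = sqrt(-5 + M)
x(n, I) = sqrt(-5 + I) - n
x(Z(1, -1), -10) + (-28 + 22) = (sqrt(-5 - 10) - (-1)) + (-28 + 22) = (sqrt(-15) - 1*(-1)) - 6 = (I*sqrt(15) + 1) - 6 = (1 + I*sqrt(15)) - 6 = -5 + I*sqrt(15)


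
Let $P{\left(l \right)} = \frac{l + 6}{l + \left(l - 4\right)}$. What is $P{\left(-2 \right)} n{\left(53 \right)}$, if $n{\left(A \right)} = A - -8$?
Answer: $- \frac{61}{2} \approx -30.5$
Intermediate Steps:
$n{\left(A \right)} = 8 + A$ ($n{\left(A \right)} = A + 8 = 8 + A$)
$P{\left(l \right)} = \frac{6 + l}{-4 + 2 l}$ ($P{\left(l \right)} = \frac{6 + l}{l + \left(-4 + l\right)} = \frac{6 + l}{-4 + 2 l}$)
$P{\left(-2 \right)} n{\left(53 \right)} = \frac{6 - 2}{2 \left(-2 - 2\right)} \left(8 + 53\right) = \frac{1}{2} \frac{1}{-4} \cdot 4 \cdot 61 = \frac{1}{2} \left(- \frac{1}{4}\right) 4 \cdot 61 = \left(- \frac{1}{2}\right) 61 = - \frac{61}{2}$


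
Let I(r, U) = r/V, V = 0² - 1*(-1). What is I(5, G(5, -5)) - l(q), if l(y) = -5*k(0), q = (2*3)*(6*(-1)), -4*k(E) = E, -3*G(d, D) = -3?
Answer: 5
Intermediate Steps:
G(d, D) = 1 (G(d, D) = -⅓*(-3) = 1)
k(E) = -E/4
q = -36 (q = 6*(-6) = -36)
l(y) = 0 (l(y) = -(-5)*0/4 = -5*0 = 0)
V = 1 (V = 0 + 1 = 1)
I(r, U) = r (I(r, U) = r/1 = r*1 = r)
I(5, G(5, -5)) - l(q) = 5 - 1*0 = 5 + 0 = 5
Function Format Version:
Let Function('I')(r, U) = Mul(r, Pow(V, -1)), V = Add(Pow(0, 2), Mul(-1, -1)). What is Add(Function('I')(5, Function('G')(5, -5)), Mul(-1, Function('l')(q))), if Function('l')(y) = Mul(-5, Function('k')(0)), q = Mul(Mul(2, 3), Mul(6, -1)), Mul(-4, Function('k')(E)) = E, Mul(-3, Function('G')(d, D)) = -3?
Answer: 5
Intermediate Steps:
Function('G')(d, D) = 1 (Function('G')(d, D) = Mul(Rational(-1, 3), -3) = 1)
Function('k')(E) = Mul(Rational(-1, 4), E)
q = -36 (q = Mul(6, -6) = -36)
Function('l')(y) = 0 (Function('l')(y) = Mul(-5, Mul(Rational(-1, 4), 0)) = Mul(-5, 0) = 0)
V = 1 (V = Add(0, 1) = 1)
Function('I')(r, U) = r (Function('I')(r, U) = Mul(r, Pow(1, -1)) = Mul(r, 1) = r)
Add(Function('I')(5, Function('G')(5, -5)), Mul(-1, Function('l')(q))) = Add(5, Mul(-1, 0)) = Add(5, 0) = 5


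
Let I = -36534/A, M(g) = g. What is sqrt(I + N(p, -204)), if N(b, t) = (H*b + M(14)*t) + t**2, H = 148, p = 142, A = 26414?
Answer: sqrt(10426178521555)/13207 ≈ 244.49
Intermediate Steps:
I = -18267/13207 (I = -36534/26414 = -36534*1/26414 = -18267/13207 ≈ -1.3831)
N(b, t) = t**2 + 14*t + 148*b (N(b, t) = (148*b + 14*t) + t**2 = (14*t + 148*b) + t**2 = t**2 + 14*t + 148*b)
sqrt(I + N(p, -204)) = sqrt(-18267/13207 + ((-204)**2 + 14*(-204) + 148*142)) = sqrt(-18267/13207 + (41616 - 2856 + 21016)) = sqrt(-18267/13207 + 59776) = sqrt(789443365/13207) = sqrt(10426178521555)/13207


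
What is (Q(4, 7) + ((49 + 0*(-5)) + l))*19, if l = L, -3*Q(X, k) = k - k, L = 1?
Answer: 950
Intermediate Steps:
Q(X, k) = 0 (Q(X, k) = -(k - k)/3 = -1/3*0 = 0)
l = 1
(Q(4, 7) + ((49 + 0*(-5)) + l))*19 = (0 + ((49 + 0*(-5)) + 1))*19 = (0 + ((49 + 0) + 1))*19 = (0 + (49 + 1))*19 = (0 + 50)*19 = 50*19 = 950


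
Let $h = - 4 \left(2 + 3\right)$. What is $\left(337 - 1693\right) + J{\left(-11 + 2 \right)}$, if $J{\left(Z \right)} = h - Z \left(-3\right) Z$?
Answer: $-1133$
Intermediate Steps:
$h = -20$ ($h = \left(-4\right) 5 = -20$)
$J{\left(Z \right)} = -20 + 3 Z^{2}$ ($J{\left(Z \right)} = -20 - Z \left(-3\right) Z = -20 - - 3 Z Z = -20 - - 3 Z^{2} = -20 + 3 Z^{2}$)
$\left(337 - 1693\right) + J{\left(-11 + 2 \right)} = \left(337 - 1693\right) - \left(20 - 3 \left(-11 + 2\right)^{2}\right) = -1356 - \left(20 - 3 \left(-9\right)^{2}\right) = -1356 + \left(-20 + 3 \cdot 81\right) = -1356 + \left(-20 + 243\right) = -1356 + 223 = -1133$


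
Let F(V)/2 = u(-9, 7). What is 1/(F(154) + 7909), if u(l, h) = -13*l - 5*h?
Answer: 1/8073 ≈ 0.00012387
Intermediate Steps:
F(V) = 164 (F(V) = 2*(-13*(-9) - 5*7) = 2*(117 - 35) = 2*82 = 164)
1/(F(154) + 7909) = 1/(164 + 7909) = 1/8073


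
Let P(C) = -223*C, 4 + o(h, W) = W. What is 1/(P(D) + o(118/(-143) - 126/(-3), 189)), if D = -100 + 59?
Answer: 1/9328 ≈ 0.00010720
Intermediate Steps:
o(h, W) = -4 + W
D = -41
1/(P(D) + o(118/(-143) - 126/(-3), 189)) = 1/(-223*(-41) + (-4 + 189)) = 1/(9143 + 185) = 1/9328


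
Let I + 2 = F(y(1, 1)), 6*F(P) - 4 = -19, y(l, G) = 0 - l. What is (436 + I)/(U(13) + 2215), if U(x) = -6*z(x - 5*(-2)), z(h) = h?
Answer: 863/4154 ≈ 0.20775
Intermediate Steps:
y(l, G) = -l
F(P) = -5/2 (F(P) = 2/3 + (1/6)*(-19) = 2/3 - 19/6 = -5/2)
U(x) = -60 - 6*x (U(x) = -6*(x - 5*(-2)) = -6*(x + 10) = -6*(10 + x) = -60 - 6*x)
I = -9/2 (I = -2 - 5/2 = -9/2 ≈ -4.5000)
(436 + I)/(U(13) + 2215) = (436 - 9/2)/((-60 - 6*13) + 2215) = 863/(2*((-60 - 78) + 2215)) = 863/(2*(-138 + 2215)) = (863/2)/2077 = (863/2)*(1/2077) = 863/4154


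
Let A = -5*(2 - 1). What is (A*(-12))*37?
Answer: 2220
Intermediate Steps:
A = -5 (A = -5*1 = -5)
(A*(-12))*37 = -5*(-12)*37 = 60*37 = 2220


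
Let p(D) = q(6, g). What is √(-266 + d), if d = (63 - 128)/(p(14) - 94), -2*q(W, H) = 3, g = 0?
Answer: 2*I*√2419779/191 ≈ 16.289*I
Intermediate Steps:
q(W, H) = -3/2 (q(W, H) = -½*3 = -3/2)
p(D) = -3/2
d = 130/191 (d = (63 - 128)/(-3/2 - 94) = -65/(-191/2) = -65*(-2/191) = 130/191 ≈ 0.68063)
√(-266 + d) = √(-266 + 130/191) = √(-50676/191) = 2*I*√2419779/191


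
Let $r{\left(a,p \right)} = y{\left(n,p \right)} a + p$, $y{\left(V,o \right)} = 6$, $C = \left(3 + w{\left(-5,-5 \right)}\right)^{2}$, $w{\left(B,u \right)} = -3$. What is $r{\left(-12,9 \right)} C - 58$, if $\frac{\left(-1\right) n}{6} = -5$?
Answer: $-58$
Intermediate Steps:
$n = 30$ ($n = \left(-6\right) \left(-5\right) = 30$)
$C = 0$ ($C = \left(3 - 3\right)^{2} = 0^{2} = 0$)
$r{\left(a,p \right)} = p + 6 a$ ($r{\left(a,p \right)} = 6 a + p = p + 6 a$)
$r{\left(-12,9 \right)} C - 58 = \left(9 + 6 \left(-12\right)\right) 0 - 58 = \left(9 - 72\right) 0 - 58 = \left(-63\right) 0 - 58 = 0 - 58 = -58$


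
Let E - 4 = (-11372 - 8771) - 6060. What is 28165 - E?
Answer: 54364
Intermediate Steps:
E = -26199 (E = 4 + ((-11372 - 8771) - 6060) = 4 + (-20143 - 6060) = 4 - 26203 = -26199)
28165 - E = 28165 - 1*(-26199) = 28165 + 26199 = 54364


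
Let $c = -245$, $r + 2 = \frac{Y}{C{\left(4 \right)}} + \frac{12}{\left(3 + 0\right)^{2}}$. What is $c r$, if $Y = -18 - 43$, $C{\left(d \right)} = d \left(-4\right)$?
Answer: $- \frac{36995}{48} \approx -770.73$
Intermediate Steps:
$C{\left(d \right)} = - 4 d$
$Y = -61$ ($Y = -18 - 43 = -61$)
$r = \frac{151}{48}$ ($r = -2 + \left(- \frac{61}{\left(-4\right) 4} + \frac{12}{\left(3 + 0\right)^{2}}\right) = -2 + \left(- \frac{61}{-16} + \frac{12}{3^{2}}\right) = -2 + \left(\left(-61\right) \left(- \frac{1}{16}\right) + \frac{12}{9}\right) = -2 + \left(\frac{61}{16} + 12 \cdot \frac{1}{9}\right) = -2 + \left(\frac{61}{16} + \frac{4}{3}\right) = -2 + \frac{247}{48} = \frac{151}{48} \approx 3.1458$)
$c r = \left(-245\right) \frac{151}{48} = - \frac{36995}{48}$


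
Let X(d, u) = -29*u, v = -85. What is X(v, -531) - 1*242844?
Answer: -227445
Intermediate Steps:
X(v, -531) - 1*242844 = -29*(-531) - 1*242844 = 15399 - 242844 = -227445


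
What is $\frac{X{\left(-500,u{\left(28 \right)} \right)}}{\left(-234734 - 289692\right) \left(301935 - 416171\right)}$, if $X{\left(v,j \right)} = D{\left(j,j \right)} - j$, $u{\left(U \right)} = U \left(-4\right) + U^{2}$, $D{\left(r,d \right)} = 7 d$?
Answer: $\frac{72}{1069791581} \approx 6.7303 \cdot 10^{-8}$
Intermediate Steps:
$u{\left(U \right)} = U^{2} - 4 U$ ($u{\left(U \right)} = - 4 U + U^{2} = U^{2} - 4 U$)
$X{\left(v,j \right)} = 6 j$ ($X{\left(v,j \right)} = 7 j - j = 6 j$)
$\frac{X{\left(-500,u{\left(28 \right)} \right)}}{\left(-234734 - 289692\right) \left(301935 - 416171\right)} = \frac{6 \cdot 28 \left(-4 + 28\right)}{\left(-234734 - 289692\right) \left(301935 - 416171\right)} = \frac{6 \cdot 28 \cdot 24}{\left(-524426\right) \left(-114236\right)} = \frac{6 \cdot 672}{59908328536} = 4032 \cdot \frac{1}{59908328536} = \frac{72}{1069791581}$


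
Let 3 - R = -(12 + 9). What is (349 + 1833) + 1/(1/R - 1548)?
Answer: 81063458/37151 ≈ 2182.0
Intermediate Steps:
R = 24 (R = 3 - (-1)*(12 + 9) = 3 - (-1)*21 = 3 - 1*(-21) = 3 + 21 = 24)
(349 + 1833) + 1/(1/R - 1548) = (349 + 1833) + 1/(1/24 - 1548) = 2182 + 1/(1/24 - 1548) = 2182 + 1/(-37151/24) = 2182 - 24/37151 = 81063458/37151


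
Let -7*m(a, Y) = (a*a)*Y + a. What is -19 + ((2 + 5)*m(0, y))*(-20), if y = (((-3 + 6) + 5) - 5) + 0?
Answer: -19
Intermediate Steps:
y = 3 (y = ((3 + 5) - 5) + 0 = (8 - 5) + 0 = 3 + 0 = 3)
m(a, Y) = -a/7 - Y*a²/7 (m(a, Y) = -((a*a)*Y + a)/7 = -(a²*Y + a)/7 = -(Y*a² + a)/7 = -(a + Y*a²)/7 = -a/7 - Y*a²/7)
-19 + ((2 + 5)*m(0, y))*(-20) = -19 + ((2 + 5)*(-⅐*0*(1 + 3*0)))*(-20) = -19 + (7*(-⅐*0*(1 + 0)))*(-20) = -19 + (7*(-⅐*0*1))*(-20) = -19 + (7*0)*(-20) = -19 + 0*(-20) = -19 + 0 = -19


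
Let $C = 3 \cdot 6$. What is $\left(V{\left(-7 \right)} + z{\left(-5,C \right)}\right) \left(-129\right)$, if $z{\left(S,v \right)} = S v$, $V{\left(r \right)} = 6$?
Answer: $10836$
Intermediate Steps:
$C = 18$
$\left(V{\left(-7 \right)} + z{\left(-5,C \right)}\right) \left(-129\right) = \left(6 - 90\right) \left(-129\right) = \left(-84\right) \left(-129\right) = 10836$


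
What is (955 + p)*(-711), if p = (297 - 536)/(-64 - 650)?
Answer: -161659833/238 ≈ -6.7924e+5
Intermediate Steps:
p = 239/714 (p = -239/(-714) = -239*(-1/714) = 239/714 ≈ 0.33473)
(955 + p)*(-711) = (955 + 239/714)*(-711) = (682109/714)*(-711) = -161659833/238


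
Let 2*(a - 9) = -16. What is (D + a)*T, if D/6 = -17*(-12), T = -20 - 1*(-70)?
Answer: 61250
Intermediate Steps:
T = 50 (T = -20 + 70 = 50)
a = 1 (a = 9 + (½)*(-16) = 9 - 8 = 1)
D = 1224 (D = 6*(-17*(-12)) = 6*204 = 1224)
(D + a)*T = (1224 + 1)*50 = 1225*50 = 61250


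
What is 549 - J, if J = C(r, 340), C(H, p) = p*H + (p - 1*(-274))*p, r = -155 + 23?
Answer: -163331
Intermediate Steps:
r = -132
C(H, p) = H*p + p*(274 + p) (C(H, p) = H*p + (p + 274)*p = H*p + (274 + p)*p = H*p + p*(274 + p))
J = 163880 (J = 340*(274 - 132 + 340) = 340*482 = 163880)
549 - J = 549 - 1*163880 = 549 - 163880 = -163331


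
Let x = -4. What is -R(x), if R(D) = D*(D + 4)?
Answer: 0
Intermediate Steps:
R(D) = D*(4 + D)
-R(x) = -(-4)*(4 - 4) = -(-4)*0 = -1*0 = 0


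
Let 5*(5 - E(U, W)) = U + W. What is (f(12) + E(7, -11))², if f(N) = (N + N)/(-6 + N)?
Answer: 2401/25 ≈ 96.040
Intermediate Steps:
E(U, W) = 5 - U/5 - W/5 (E(U, W) = 5 - (U + W)/5 = 5 + (-U/5 - W/5) = 5 - U/5 - W/5)
f(N) = 2*N/(-6 + N) (f(N) = (2*N)/(-6 + N) = 2*N/(-6 + N))
(f(12) + E(7, -11))² = (2*12/(-6 + 12) + (5 - ⅕*7 - ⅕*(-11)))² = (2*12/6 + (5 - 7/5 + 11/5))² = (2*12*(⅙) + 29/5)² = (4 + 29/5)² = (49/5)² = 2401/25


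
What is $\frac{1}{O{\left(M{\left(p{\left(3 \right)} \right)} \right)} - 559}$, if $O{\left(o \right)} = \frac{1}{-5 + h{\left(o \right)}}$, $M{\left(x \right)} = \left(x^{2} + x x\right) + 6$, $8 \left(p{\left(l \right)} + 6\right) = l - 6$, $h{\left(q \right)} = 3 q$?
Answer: $- \frac{8219}{4594389} \approx -0.0017889$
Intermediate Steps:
$p{\left(l \right)} = - \frac{27}{4} + \frac{l}{8}$ ($p{\left(l \right)} = -6 + \frac{l - 6}{8} = -6 + \frac{-6 + l}{8} = -6 + \left(- \frac{3}{4} + \frac{l}{8}\right) = - \frac{27}{4} + \frac{l}{8}$)
$M{\left(x \right)} = 6 + 2 x^{2}$ ($M{\left(x \right)} = \left(x^{2} + x^{2}\right) + 6 = 2 x^{2} + 6 = 6 + 2 x^{2}$)
$O{\left(o \right)} = \frac{1}{-5 + 3 o}$
$\frac{1}{O{\left(M{\left(p{\left(3 \right)} \right)} \right)} - 559} = \frac{1}{\frac{1}{-5 + 3 \left(6 + 2 \left(- \frac{27}{4} + \frac{1}{8} \cdot 3\right)^{2}\right)} - 559} = \frac{1}{\frac{1}{-5 + 3 \left(6 + 2 \left(- \frac{27}{4} + \frac{3}{8}\right)^{2}\right)} - 559} = \frac{1}{\frac{1}{-5 + 3 \left(6 + 2 \left(- \frac{51}{8}\right)^{2}\right)} - 559} = \frac{1}{\frac{1}{-5 + 3 \left(6 + 2 \cdot \frac{2601}{64}\right)} - 559} = \frac{1}{\frac{1}{-5 + 3 \left(6 + \frac{2601}{32}\right)} - 559} = \frac{1}{\frac{1}{-5 + 3 \cdot \frac{2793}{32}} - 559} = \frac{1}{\frac{1}{-5 + \frac{8379}{32}} - 559} = \frac{1}{\frac{1}{\frac{8219}{32}} - 559} = \frac{1}{\frac{32}{8219} - 559} = \frac{1}{- \frac{4594389}{8219}} = - \frac{8219}{4594389}$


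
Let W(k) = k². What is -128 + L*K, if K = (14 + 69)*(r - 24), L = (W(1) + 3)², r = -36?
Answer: -79808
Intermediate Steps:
L = 16 (L = (1² + 3)² = (1 + 3)² = 4² = 16)
K = -4980 (K = (14 + 69)*(-36 - 24) = 83*(-60) = -4980)
-128 + L*K = -128 + 16*(-4980) = -128 - 79680 = -79808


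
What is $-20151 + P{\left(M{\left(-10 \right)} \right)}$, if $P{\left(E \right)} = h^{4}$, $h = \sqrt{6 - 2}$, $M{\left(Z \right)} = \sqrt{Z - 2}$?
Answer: $-20135$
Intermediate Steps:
$M{\left(Z \right)} = \sqrt{-2 + Z}$
$h = 2$ ($h = \sqrt{4} = 2$)
$P{\left(E \right)} = 16$ ($P{\left(E \right)} = 2^{4} = 16$)
$-20151 + P{\left(M{\left(-10 \right)} \right)} = -20151 + 16 = -20135$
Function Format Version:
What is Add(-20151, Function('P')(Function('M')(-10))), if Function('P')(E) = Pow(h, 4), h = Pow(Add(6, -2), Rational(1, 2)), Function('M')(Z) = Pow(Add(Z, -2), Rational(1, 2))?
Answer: -20135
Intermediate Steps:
Function('M')(Z) = Pow(Add(-2, Z), Rational(1, 2))
h = 2 (h = Pow(4, Rational(1, 2)) = 2)
Function('P')(E) = 16 (Function('P')(E) = Pow(2, 4) = 16)
Add(-20151, Function('P')(Function('M')(-10))) = Add(-20151, 16) = -20135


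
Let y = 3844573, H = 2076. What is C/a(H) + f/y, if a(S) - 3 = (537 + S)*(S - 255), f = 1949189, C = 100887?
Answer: 3220882224805/6097846478716 ≈ 0.52820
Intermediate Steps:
a(S) = 3 + (-255 + S)*(537 + S) (a(S) = 3 + (537 + S)*(S - 255) = 3 + (537 + S)*(-255 + S) = 3 + (-255 + S)*(537 + S))
C/a(H) + f/y = 100887/(-136932 + 2076² + 282*2076) + 1949189/3844573 = 100887/(-136932 + 4309776 + 585432) + 1949189*(1/3844573) = 100887/4758276 + 1949189/3844573 = 100887*(1/4758276) + 1949189/3844573 = 33629/1586092 + 1949189/3844573 = 3220882224805/6097846478716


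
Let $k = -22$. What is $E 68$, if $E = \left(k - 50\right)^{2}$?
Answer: $352512$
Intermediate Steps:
$E = 5184$ ($E = \left(-22 - 50\right)^{2} = \left(-72\right)^{2} = 5184$)
$E 68 = 5184 \cdot 68 = 352512$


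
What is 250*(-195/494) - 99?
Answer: -3756/19 ≈ -197.68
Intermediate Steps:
250*(-195/494) - 99 = 250*(-195*1/494) - 99 = 250*(-15/38) - 99 = -1875/19 - 99 = -3756/19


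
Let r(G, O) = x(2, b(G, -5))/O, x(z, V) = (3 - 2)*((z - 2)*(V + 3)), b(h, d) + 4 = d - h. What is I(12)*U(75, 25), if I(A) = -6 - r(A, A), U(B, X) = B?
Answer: -450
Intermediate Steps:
b(h, d) = -4 + d - h (b(h, d) = -4 + (d - h) = -4 + d - h)
x(z, V) = (-2 + z)*(3 + V) (x(z, V) = 1*((-2 + z)*(3 + V)) = (-2 + z)*(3 + V))
r(G, O) = 0 (r(G, O) = (-6 - 2*(-4 - 5 - G) + 3*2 + (-4 - 5 - G)*2)/O = (-6 - 2*(-9 - G) + 6 + (-9 - G)*2)/O = (-6 + (18 + 2*G) + 6 + (-18 - 2*G))/O = 0/O = 0)
I(A) = -6 (I(A) = -6 - 1*0 = -6 + 0 = -6)
I(12)*U(75, 25) = -6*75 = -450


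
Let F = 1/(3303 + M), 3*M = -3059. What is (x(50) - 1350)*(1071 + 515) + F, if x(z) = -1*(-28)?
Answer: -14362340197/6850 ≈ -2.0967e+6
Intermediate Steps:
x(z) = 28
M = -3059/3 (M = (⅓)*(-3059) = -3059/3 ≈ -1019.7)
F = 3/6850 (F = 1/(3303 - 3059/3) = 1/(6850/3) = 3/6850 ≈ 0.00043796)
(x(50) - 1350)*(1071 + 515) + F = (28 - 1350)*(1071 + 515) + 3/6850 = -1322*1586 + 3/6850 = -2096692 + 3/6850 = -14362340197/6850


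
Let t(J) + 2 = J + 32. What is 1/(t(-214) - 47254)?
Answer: -1/47438 ≈ -2.1080e-5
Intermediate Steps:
t(J) = 30 + J (t(J) = -2 + (J + 32) = -2 + (32 + J) = 30 + J)
1/(t(-214) - 47254) = 1/((30 - 214) - 47254) = 1/(-184 - 47254) = 1/(-47438) = -1/47438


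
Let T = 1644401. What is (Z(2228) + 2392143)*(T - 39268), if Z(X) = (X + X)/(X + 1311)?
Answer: 13588732596669889/3539 ≈ 3.8397e+12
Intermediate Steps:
Z(X) = 2*X/(1311 + X) (Z(X) = (2*X)/(1311 + X) = 2*X/(1311 + X))
(Z(2228) + 2392143)*(T - 39268) = (2*2228/(1311 + 2228) + 2392143)*(1644401 - 39268) = (2*2228/3539 + 2392143)*1605133 = (2*2228*(1/3539) + 2392143)*1605133 = (4456/3539 + 2392143)*1605133 = (8465798533/3539)*1605133 = 13588732596669889/3539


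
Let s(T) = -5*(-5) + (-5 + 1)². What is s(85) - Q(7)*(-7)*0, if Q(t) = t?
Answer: 41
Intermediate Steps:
s(T) = 41 (s(T) = 25 + (-4)² = 25 + 16 = 41)
s(85) - Q(7)*(-7)*0 = 41 - 7*(-7)*0 = 41 - (-49)*0 = 41 - 1*0 = 41 + 0 = 41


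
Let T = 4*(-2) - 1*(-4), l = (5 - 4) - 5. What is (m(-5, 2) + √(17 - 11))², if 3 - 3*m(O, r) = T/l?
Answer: 58/9 + 4*√6/3 ≈ 9.7104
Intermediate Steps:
l = -4 (l = 1 - 5 = -4)
T = -4 (T = -8 + 4 = -4)
m(O, r) = ⅔ (m(O, r) = 1 - (-4)/(3*(-4)) = 1 - (-4)*(-1)/(3*4) = 1 - ⅓*1 = 1 - ⅓ = ⅔)
(m(-5, 2) + √(17 - 11))² = (⅔ + √(17 - 11))² = (⅔ + √6)²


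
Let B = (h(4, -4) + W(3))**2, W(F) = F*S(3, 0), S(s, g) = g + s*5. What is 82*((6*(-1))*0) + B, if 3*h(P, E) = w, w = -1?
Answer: 17956/9 ≈ 1995.1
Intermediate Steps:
S(s, g) = g + 5*s
h(P, E) = -1/3 (h(P, E) = (1/3)*(-1) = -1/3)
W(F) = 15*F (W(F) = F*(0 + 5*3) = F*(0 + 15) = F*15 = 15*F)
B = 17956/9 (B = (-1/3 + 15*3)**2 = (-1/3 + 45)**2 = (134/3)**2 = 17956/9 ≈ 1995.1)
82*((6*(-1))*0) + B = 82*((6*(-1))*0) + 17956/9 = 82*(-6*0) + 17956/9 = 82*0 + 17956/9 = 0 + 17956/9 = 17956/9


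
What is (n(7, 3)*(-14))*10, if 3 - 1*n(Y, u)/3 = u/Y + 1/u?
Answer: -940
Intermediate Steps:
n(Y, u) = 9 - 3/u - 3*u/Y (n(Y, u) = 9 - 3*(u/Y + 1/u) = 9 - 3*(1/u + u/Y) = 9 + (-3/u - 3*u/Y) = 9 - 3/u - 3*u/Y)
(n(7, 3)*(-14))*10 = ((9 - 3/3 - 3*3/7)*(-14))*10 = ((9 - 3*1/3 - 3*3*1/7)*(-14))*10 = ((9 - 1 - 9/7)*(-14))*10 = ((47/7)*(-14))*10 = -94*10 = -940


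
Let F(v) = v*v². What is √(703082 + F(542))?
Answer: √159923170 ≈ 12646.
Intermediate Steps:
F(v) = v³
√(703082 + F(542)) = √(703082 + 542³) = √(703082 + 159220088) = √159923170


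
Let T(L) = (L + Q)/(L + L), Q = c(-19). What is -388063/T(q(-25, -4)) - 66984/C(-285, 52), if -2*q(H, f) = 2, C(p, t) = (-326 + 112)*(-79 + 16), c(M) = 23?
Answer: 871854757/24717 ≈ 35274.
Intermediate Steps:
Q = 23
C(p, t) = 13482 (C(p, t) = -214*(-63) = 13482)
q(H, f) = -1 (q(H, f) = -½*2 = -1)
T(L) = (23 + L)/(2*L) (T(L) = (L + 23)/(L + L) = (23 + L)/((2*L)) = (23 + L)*(1/(2*L)) = (23 + L)/(2*L))
-388063/T(q(-25, -4)) - 66984/C(-285, 52) = -388063*(-2/(23 - 1)) - 66984/13482 = -388063/((½)*(-1)*22) - 66984*1/13482 = -388063/(-11) - 11164/2247 = -388063*(-1/11) - 11164/2247 = 388063/11 - 11164/2247 = 871854757/24717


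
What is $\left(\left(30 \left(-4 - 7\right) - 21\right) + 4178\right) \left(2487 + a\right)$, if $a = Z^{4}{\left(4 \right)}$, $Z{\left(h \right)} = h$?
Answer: $10497461$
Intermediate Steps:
$a = 256$ ($a = 4^{4} = 256$)
$\left(\left(30 \left(-4 - 7\right) - 21\right) + 4178\right) \left(2487 + a\right) = \left(\left(30 \left(-4 - 7\right) - 21\right) + 4178\right) \left(2487 + 256\right) = \left(\left(30 \left(-4 - 7\right) - 21\right) + 4178\right) 2743 = \left(\left(30 \left(-11\right) - 21\right) + 4178\right) 2743 = \left(\left(-330 - 21\right) + 4178\right) 2743 = \left(-351 + 4178\right) 2743 = 3827 \cdot 2743 = 10497461$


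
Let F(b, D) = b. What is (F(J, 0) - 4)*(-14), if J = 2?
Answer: 28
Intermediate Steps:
(F(J, 0) - 4)*(-14) = (2 - 4)*(-14) = -2*(-14) = 28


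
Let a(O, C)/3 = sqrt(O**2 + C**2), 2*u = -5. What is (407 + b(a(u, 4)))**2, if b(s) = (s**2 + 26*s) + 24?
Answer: 8541529/16 + 98475*sqrt(89)/2 ≈ 9.9835e+5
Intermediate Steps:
u = -5/2 (u = (1/2)*(-5) = -5/2 ≈ -2.5000)
a(O, C) = 3*sqrt(C**2 + O**2) (a(O, C) = 3*sqrt(O**2 + C**2) = 3*sqrt(C**2 + O**2))
b(s) = 24 + s**2 + 26*s
(407 + b(a(u, 4)))**2 = (407 + (24 + (3*sqrt(4**2 + (-5/2)**2))**2 + 26*(3*sqrt(4**2 + (-5/2)**2))))**2 = (407 + (24 + (3*sqrt(16 + 25/4))**2 + 26*(3*sqrt(16 + 25/4))))**2 = (407 + (24 + (3*sqrt(89/4))**2 + 26*(3*sqrt(89/4))))**2 = (407 + (24 + (3*(sqrt(89)/2))**2 + 26*(3*(sqrt(89)/2))))**2 = (407 + (24 + (3*sqrt(89)/2)**2 + 26*(3*sqrt(89)/2)))**2 = (407 + (24 + 801/4 + 39*sqrt(89)))**2 = (407 + (897/4 + 39*sqrt(89)))**2 = (2525/4 + 39*sqrt(89))**2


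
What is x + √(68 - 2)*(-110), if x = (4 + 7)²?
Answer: 121 - 110*√66 ≈ -772.64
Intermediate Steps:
x = 121 (x = 11² = 121)
x + √(68 - 2)*(-110) = 121 + √(68 - 2)*(-110) = 121 + √66*(-110) = 121 - 110*√66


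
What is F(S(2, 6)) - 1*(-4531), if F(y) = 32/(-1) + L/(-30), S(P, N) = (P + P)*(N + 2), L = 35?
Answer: 26987/6 ≈ 4497.8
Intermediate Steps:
S(P, N) = 2*P*(2 + N) (S(P, N) = (2*P)*(2 + N) = 2*P*(2 + N))
F(y) = -199/6 (F(y) = 32/(-1) + 35/(-30) = 32*(-1) + 35*(-1/30) = -32 - 7/6 = -199/6)
F(S(2, 6)) - 1*(-4531) = -199/6 - 1*(-4531) = -199/6 + 4531 = 26987/6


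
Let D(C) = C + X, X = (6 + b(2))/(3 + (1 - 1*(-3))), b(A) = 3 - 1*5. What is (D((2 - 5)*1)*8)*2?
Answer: -272/7 ≈ -38.857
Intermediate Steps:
b(A) = -2 (b(A) = 3 - 5 = -2)
X = 4/7 (X = (6 - 2)/(3 + (1 - 1*(-3))) = 4/(3 + (1 + 3)) = 4/(3 + 4) = 4/7 ≈ 0.57143)
D(C) = 4/7 + C (D(C) = C + 4/7 = 4/7 + C)
(D((2 - 5)*1)*8)*2 = ((4/7 + (2 - 5)*1)*8)*2 = ((4/7 - 3*1)*8)*2 = ((4/7 - 3)*8)*2 = -17/7*8*2 = -136/7*2 = -272/7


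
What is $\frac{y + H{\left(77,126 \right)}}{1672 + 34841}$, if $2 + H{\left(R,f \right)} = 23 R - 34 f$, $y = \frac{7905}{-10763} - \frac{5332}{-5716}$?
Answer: $- \frac{12892823857}{187193959917} \approx -0.068874$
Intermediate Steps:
$y = \frac{3050834}{15380327}$ ($y = 7905 \left(- \frac{1}{10763}\right) - - \frac{1333}{1429} = - \frac{7905}{10763} + \frac{1333}{1429} = \frac{3050834}{15380327} \approx 0.19836$)
$H{\left(R,f \right)} = -2 - 34 f + 23 R$ ($H{\left(R,f \right)} = -2 + \left(23 R - 34 f\right) = -2 + \left(- 34 f + 23 R\right) = -2 - 34 f + 23 R$)
$\frac{y + H{\left(77,126 \right)}}{1672 + 34841} = \frac{\frac{3050834}{15380327} - 2515}{1672 + 34841} = \frac{\frac{3050834}{15380327} - 2515}{36513} = \left(\frac{3050834}{15380327} - 2515\right) \frac{1}{36513} = \left(- \frac{38678471571}{15380327}\right) \frac{1}{36513} = - \frac{12892823857}{187193959917}$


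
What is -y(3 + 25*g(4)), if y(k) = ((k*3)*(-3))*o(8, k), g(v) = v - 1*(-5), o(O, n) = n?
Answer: 467856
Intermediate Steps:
g(v) = 5 + v (g(v) = v + 5 = 5 + v)
y(k) = -9*k² (y(k) = ((k*3)*(-3))*k = ((3*k)*(-3))*k = (-9*k)*k = -9*k²)
-y(3 + 25*g(4)) = -(-9)*(3 + 25*(5 + 4))² = -(-9)*(3 + 25*9)² = -(-9)*(3 + 225)² = -(-9)*228² = -(-9)*51984 = -1*(-467856) = 467856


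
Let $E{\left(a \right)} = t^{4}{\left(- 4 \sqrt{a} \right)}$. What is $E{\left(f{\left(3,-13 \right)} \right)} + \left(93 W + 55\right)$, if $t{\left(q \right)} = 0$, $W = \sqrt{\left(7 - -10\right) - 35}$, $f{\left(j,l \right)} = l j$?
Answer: $55 + 279 i \sqrt{2} \approx 55.0 + 394.57 i$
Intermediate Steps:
$f{\left(j,l \right)} = j l$
$W = 3 i \sqrt{2}$ ($W = \sqrt{\left(7 + 10\right) - 35} = \sqrt{17 - 35} = \sqrt{-18} = 3 i \sqrt{2} \approx 4.2426 i$)
$E{\left(a \right)} = 0$ ($E{\left(a \right)} = 0^{4} = 0$)
$E{\left(f{\left(3,-13 \right)} \right)} + \left(93 W + 55\right) = 0 + \left(93 \cdot 3 i \sqrt{2} + 55\right) = 0 + \left(279 i \sqrt{2} + 55\right) = 0 + \left(55 + 279 i \sqrt{2}\right) = 55 + 279 i \sqrt{2}$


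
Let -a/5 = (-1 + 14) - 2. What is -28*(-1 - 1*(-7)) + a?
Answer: -223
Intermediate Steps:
a = -55 (a = -5*((-1 + 14) - 2) = -5*(13 - 2) = -5*11 = -55)
-28*(-1 - 1*(-7)) + a = -28*(-1 - 1*(-7)) - 55 = -28*(-1 + 7) - 55 = -28*6 - 55 = -168 - 55 = -223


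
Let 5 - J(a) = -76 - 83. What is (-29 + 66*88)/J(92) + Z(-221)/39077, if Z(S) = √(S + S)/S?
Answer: 5779/164 - I*√442/8636017 ≈ 35.238 - 2.4344e-6*I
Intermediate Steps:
J(a) = 164 (J(a) = 5 - (-76 - 83) = 5 - 1*(-159) = 5 + 159 = 164)
Z(S) = √2/√S (Z(S) = √(2*S)/S = (√2*√S)/S = √2/√S)
(-29 + 66*88)/J(92) + Z(-221)/39077 = (-29 + 66*88)/164 + (√2/√(-221))/39077 = (-29 + 5808)*(1/164) + (√2*(-I*√221/221))*(1/39077) = 5779*(1/164) - I*√442/221*(1/39077) = 5779/164 - I*√442/8636017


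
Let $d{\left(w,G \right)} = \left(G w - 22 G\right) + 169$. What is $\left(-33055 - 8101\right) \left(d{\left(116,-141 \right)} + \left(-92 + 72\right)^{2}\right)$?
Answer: $522063860$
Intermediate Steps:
$d{\left(w,G \right)} = 169 - 22 G + G w$ ($d{\left(w,G \right)} = \left(- 22 G + G w\right) + 169 = 169 - 22 G + G w$)
$\left(-33055 - 8101\right) \left(d{\left(116,-141 \right)} + \left(-92 + 72\right)^{2}\right) = \left(-33055 - 8101\right) \left(\left(169 - -3102 - 16356\right) + \left(-92 + 72\right)^{2}\right) = - 41156 \left(\left(169 + 3102 - 16356\right) + \left(-20\right)^{2}\right) = - 41156 \left(-13085 + 400\right) = \left(-41156\right) \left(-12685\right) = 522063860$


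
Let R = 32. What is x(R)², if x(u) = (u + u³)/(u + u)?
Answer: 1050625/4 ≈ 2.6266e+5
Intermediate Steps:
x(u) = (u + u³)/(2*u) (x(u) = (u + u³)/((2*u)) = (u + u³)*(1/(2*u)) = (u + u³)/(2*u))
x(R)² = (½ + (½)*32²)² = (½ + (½)*1024)² = (½ + 512)² = (1025/2)² = 1050625/4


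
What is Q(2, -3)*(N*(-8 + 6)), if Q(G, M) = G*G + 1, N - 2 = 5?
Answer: -70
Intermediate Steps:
N = 7 (N = 2 + 5 = 7)
Q(G, M) = 1 + G**2 (Q(G, M) = G**2 + 1 = 1 + G**2)
Q(2, -3)*(N*(-8 + 6)) = (1 + 2**2)*(7*(-8 + 6)) = (1 + 4)*(7*(-2)) = 5*(-14) = -70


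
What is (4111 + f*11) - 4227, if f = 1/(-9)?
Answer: -1055/9 ≈ -117.22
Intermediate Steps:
f = -⅑ ≈ -0.11111
(4111 + f*11) - 4227 = (4111 - ⅑*11) - 4227 = (4111 - 11/9) - 4227 = 36988/9 - 4227 = -1055/9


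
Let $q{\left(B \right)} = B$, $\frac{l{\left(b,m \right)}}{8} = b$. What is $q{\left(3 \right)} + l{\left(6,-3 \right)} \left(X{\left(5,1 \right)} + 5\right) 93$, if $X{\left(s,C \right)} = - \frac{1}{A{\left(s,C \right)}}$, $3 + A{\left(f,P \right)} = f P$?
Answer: $20091$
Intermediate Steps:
$l{\left(b,m \right)} = 8 b$
$A{\left(f,P \right)} = -3 + P f$ ($A{\left(f,P \right)} = -3 + f P = -3 + P f$)
$X{\left(s,C \right)} = - \frac{1}{-3 + C s}$
$q{\left(3 \right)} + l{\left(6,-3 \right)} \left(X{\left(5,1 \right)} + 5\right) 93 = 3 + 8 \cdot 6 \left(- \frac{1}{-3 + 1 \cdot 5} + 5\right) 93 = 3 + 48 \left(- \frac{1}{-3 + 5} + 5\right) 93 = 3 + 48 \left(- \frac{1}{2} + 5\right) 93 = 3 + 48 \cdot \frac{9}{2} \cdot 93 = 3 + 216 \cdot 93 = 3 + 20088 = 20091$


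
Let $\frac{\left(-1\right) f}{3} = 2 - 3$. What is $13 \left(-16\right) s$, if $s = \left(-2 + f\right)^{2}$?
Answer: $-208$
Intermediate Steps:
$f = 3$ ($f = - 3 \left(2 - 3\right) = \left(-3\right) \left(-1\right) = 3$)
$s = 1$ ($s = \left(-2 + 3\right)^{2} = 1^{2} = 1$)
$13 \left(-16\right) s = 13 \left(-16\right) 1 = \left(-208\right) 1 = -208$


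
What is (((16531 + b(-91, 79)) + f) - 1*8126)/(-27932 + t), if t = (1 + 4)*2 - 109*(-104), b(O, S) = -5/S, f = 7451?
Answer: -1252619/1310294 ≈ -0.95598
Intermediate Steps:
t = 11346 (t = 5*2 + 11336 = 10 + 11336 = 11346)
(((16531 + b(-91, 79)) + f) - 1*8126)/(-27932 + t) = (((16531 - 5/79) + 7451) - 1*8126)/(-27932 + 11346) = (((16531 - 5*1/79) + 7451) - 8126)/(-16586) = (((16531 - 5/79) + 7451) - 8126)*(-1/16586) = ((1305944/79 + 7451) - 8126)*(-1/16586) = (1894573/79 - 8126)*(-1/16586) = (1252619/79)*(-1/16586) = -1252619/1310294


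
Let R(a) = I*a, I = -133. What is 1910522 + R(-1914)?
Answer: 2165084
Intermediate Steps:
R(a) = -133*a
1910522 + R(-1914) = 1910522 - 133*(-1914) = 1910522 + 254562 = 2165084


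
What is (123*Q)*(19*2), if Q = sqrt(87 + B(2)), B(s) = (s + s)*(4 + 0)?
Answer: 4674*sqrt(103) ≈ 47436.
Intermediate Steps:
B(s) = 8*s (B(s) = (2*s)*4 = 8*s)
Q = sqrt(103) (Q = sqrt(87 + 8*2) = sqrt(87 + 16) = sqrt(103) ≈ 10.149)
(123*Q)*(19*2) = (123*sqrt(103))*(19*2) = (123*sqrt(103))*38 = 4674*sqrt(103)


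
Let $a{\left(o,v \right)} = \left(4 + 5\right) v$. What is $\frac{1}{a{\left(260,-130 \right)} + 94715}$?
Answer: $\frac{1}{93545} \approx 1.069 \cdot 10^{-5}$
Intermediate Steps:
$a{\left(o,v \right)} = 9 v$
$\frac{1}{a{\left(260,-130 \right)} + 94715} = \frac{1}{9 \left(-130\right) + 94715} = \frac{1}{-1170 + 94715} = \frac{1}{93545}$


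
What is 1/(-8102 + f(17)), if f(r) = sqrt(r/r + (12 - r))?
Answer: -4051/32821204 - I/32821204 ≈ -0.00012343 - 3.0468e-8*I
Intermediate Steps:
f(r) = sqrt(13 - r) (f(r) = sqrt(1 + (12 - r)) = sqrt(13 - r))
1/(-8102 + f(17)) = 1/(-8102 + sqrt(13 - 1*17)) = 1/(-8102 + sqrt(13 - 17)) = 1/(-8102 + sqrt(-4)) = 1/(-8102 + 2*I) = (-8102 - 2*I)/65642408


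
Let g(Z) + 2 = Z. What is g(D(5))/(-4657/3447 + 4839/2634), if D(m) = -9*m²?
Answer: -687007782/1471165 ≈ -466.98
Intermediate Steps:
g(Z) = -2 + Z
g(D(5))/(-4657/3447 + 4839/2634) = (-2 - 9*5²)/(-4657/3447 + 4839/2634) = (-2 - 9*25)/(-4657*1/3447 + 4839*(1/2634)) = (-2 - 225)/(-4657/3447 + 1613/878) = -227/1471165/3026466 = -227*3026466/1471165 = -687007782/1471165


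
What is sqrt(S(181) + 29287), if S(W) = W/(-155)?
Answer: 2*sqrt(175898030)/155 ≈ 171.13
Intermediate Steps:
S(W) = -W/155 (S(W) = W*(-1/155) = -W/155)
sqrt(S(181) + 29287) = sqrt(-1/155*181 + 29287) = sqrt(-181/155 + 29287) = sqrt(4539304/155) = 2*sqrt(175898030)/155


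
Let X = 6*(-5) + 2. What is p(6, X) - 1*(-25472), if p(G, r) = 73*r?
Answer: 23428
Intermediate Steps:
X = -28 (X = -30 + 2 = -28)
p(6, X) - 1*(-25472) = 73*(-28) - 1*(-25472) = -2044 + 25472 = 23428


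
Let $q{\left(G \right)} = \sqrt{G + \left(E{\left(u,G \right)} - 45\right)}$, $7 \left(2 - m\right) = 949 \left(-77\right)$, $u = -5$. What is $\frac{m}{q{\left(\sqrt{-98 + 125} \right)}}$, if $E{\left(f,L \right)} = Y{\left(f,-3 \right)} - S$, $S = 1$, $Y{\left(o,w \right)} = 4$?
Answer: $- \frac{10441 i \sqrt{3}}{3 \sqrt{14 - \sqrt{3}}} \approx - 1721.1 i$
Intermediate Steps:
$E{\left(f,L \right)} = 3$ ($E{\left(f,L \right)} = 4 - 1 = 3$)
$m = 10441$ ($m = 2 - \frac{949 \left(-77\right)}{7} = 2 - -10439 = 2 + 10439 = 10441$)
$q{\left(G \right)} = \sqrt{-42 + G}$ ($q{\left(G \right)} = \sqrt{G + \left(3 - 45\right)} = \sqrt{G - 42} = \sqrt{-42 + G}$)
$\frac{m}{q{\left(\sqrt{-98 + 125} \right)}} = \frac{10441}{\sqrt{-42 + \sqrt{-98 + 125}}} = \frac{10441}{\sqrt{-42 + \sqrt{27}}} = \frac{10441}{\sqrt{-42 + 3 \sqrt{3}}}$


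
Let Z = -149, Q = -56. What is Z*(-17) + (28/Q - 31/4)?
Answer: 10099/4 ≈ 2524.8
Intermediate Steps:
Z*(-17) + (28/Q - 31/4) = -149*(-17) + (28/(-56) - 31/4) = 2533 + (28*(-1/56) - 31*1/4) = 2533 + (-1/2 - 31/4) = 2533 - 33/4 = 10099/4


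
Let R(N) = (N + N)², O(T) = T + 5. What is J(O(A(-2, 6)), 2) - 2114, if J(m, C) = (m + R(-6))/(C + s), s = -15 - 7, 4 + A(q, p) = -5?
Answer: -2121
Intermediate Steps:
A(q, p) = -9 (A(q, p) = -4 - 5 = -9)
O(T) = 5 + T
s = -22
R(N) = 4*N² (R(N) = (2*N)² = 4*N²)
J(m, C) = (144 + m)/(-22 + C) (J(m, C) = (m + 4*(-6)²)/(C - 22) = (m + 4*36)/(-22 + C) = (m + 144)/(-22 + C) = (144 + m)/(-22 + C))
J(O(A(-2, 6)), 2) - 2114 = (144 + (5 - 9))/(-22 + 2) - 2114 = (144 - 4)/(-20) - 2114 = -1/20*140 - 2114 = -7 - 2114 = -2121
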